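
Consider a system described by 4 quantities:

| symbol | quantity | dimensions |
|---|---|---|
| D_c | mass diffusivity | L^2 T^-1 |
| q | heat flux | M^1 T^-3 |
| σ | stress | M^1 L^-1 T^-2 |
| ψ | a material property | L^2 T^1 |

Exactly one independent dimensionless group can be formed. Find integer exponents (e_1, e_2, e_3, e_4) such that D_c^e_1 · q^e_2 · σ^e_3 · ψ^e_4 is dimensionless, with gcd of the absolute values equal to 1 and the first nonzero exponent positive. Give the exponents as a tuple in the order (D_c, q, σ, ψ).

M: e_1·(0) + e_2·(1) + e_3·(1) + e_4·(0) = 0
L: e_1·(2) + e_2·(0) + e_3·(-1) + e_4·(2) = 0
T: e_1·(-1) + e_2·(-3) + e_3·(-2) + e_4·(1) = 0
Solving this homogeneous linear system for the smallest-integer solution (first nonzero entry positive) gives (3, -4, 4, -1).

(3, -4, 4, -1)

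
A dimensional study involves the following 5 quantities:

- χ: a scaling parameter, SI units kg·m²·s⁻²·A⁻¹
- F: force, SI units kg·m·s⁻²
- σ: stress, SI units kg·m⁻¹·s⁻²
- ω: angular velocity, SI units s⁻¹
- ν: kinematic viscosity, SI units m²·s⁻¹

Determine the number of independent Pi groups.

1

There are 5 variables and 4 base dimensions (M, L, T, I).
The dimension matrix has rank 4.
Independent dimensionless groups: 5 − 4 = 1.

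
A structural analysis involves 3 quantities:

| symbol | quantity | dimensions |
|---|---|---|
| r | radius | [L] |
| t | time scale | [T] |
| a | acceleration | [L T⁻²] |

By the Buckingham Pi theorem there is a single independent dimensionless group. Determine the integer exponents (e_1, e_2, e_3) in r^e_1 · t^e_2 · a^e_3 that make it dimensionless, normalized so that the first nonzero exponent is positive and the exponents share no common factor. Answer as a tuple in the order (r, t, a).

(1, -2, -1)

L: e_1·(1) + e_2·(0) + e_3·(1) = 0
T: e_1·(0) + e_2·(1) + e_3·(-2) = 0
Solving this homogeneous linear system for the smallest-integer solution (first nonzero entry positive) gives (1, -2, -1).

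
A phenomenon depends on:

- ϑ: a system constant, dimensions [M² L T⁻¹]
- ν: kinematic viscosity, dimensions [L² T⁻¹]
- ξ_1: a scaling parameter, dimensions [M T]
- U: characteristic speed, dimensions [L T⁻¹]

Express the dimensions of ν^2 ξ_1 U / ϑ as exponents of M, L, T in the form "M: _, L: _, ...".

Collect each base-dimension exponent across the product:
  M: −(2) + 2·(0) + (1) + (0) = -1
  L: −(1) + 2·(2) + (0) + (1) = 4
  T: −(-1) + 2·(-1) + (1) + (-1) = -1
So the dimensions are [M⁻¹ L⁴ T⁻¹].

M: -1, L: 4, T: -1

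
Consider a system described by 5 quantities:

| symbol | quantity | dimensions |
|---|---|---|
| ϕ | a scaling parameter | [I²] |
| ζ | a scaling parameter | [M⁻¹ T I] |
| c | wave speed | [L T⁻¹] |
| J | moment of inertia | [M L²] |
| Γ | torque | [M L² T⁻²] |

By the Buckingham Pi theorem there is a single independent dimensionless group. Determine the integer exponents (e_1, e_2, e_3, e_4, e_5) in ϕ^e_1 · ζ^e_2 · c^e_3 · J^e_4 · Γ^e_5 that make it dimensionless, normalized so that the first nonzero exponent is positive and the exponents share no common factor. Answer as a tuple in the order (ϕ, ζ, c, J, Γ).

(1, -2, 4, 1, -3)

M: e_1·(0) + e_2·(-1) + e_3·(0) + e_4·(1) + e_5·(1) = 0
L: e_1·(0) + e_2·(0) + e_3·(1) + e_4·(2) + e_5·(2) = 0
T: e_1·(0) + e_2·(1) + e_3·(-1) + e_4·(0) + e_5·(-2) = 0
I: e_1·(2) + e_2·(1) + e_3·(0) + e_4·(0) + e_5·(0) = 0
Solving this homogeneous linear system for the smallest-integer solution (first nonzero entry positive) gives (1, -2, 4, 1, -3).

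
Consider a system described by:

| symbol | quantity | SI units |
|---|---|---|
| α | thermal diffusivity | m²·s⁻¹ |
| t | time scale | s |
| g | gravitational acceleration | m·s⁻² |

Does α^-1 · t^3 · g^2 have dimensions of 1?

yes

Sum the exponent of each base dimension across the product:
  M: −[α]_M + 3·[t]_M + 2·[g]_M = −(0) + 3·(0) + 2·(0) = 0
  L: −[α]_L + 3·[t]_L + 2·[g]_L = −(2) + 3·(0) + 2·(1) = 0
  T: −[α]_T + 3·[t]_T + 2·[g]_T = −(-1) + 3·(1) + 2·(-2) = 0
All base exponents vanish — dimensionless.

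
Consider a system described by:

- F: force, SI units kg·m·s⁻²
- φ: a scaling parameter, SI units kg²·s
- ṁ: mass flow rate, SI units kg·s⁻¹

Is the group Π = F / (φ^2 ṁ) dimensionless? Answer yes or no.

no

Sum the exponent of each base dimension across the product:
  M: [F]_M − 2·[φ]_M − [ṁ]_M = (1) − 2·(2) − (1) = -4
  L: [F]_L − 2·[φ]_L − [ṁ]_L = (1) − 2·(0) − (0) = 1
  T: [F]_T − 2·[φ]_T − [ṁ]_T = (-2) − 2·(1) − (-1) = -3
Net dimensions [M⁻⁴ L T⁻³] ≠ [1] — not dimensionless.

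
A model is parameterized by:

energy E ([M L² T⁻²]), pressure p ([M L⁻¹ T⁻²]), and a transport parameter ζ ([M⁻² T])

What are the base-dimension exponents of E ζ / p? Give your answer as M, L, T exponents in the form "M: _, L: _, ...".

Collect each base-dimension exponent across the product:
  M: (1) − (1) + (-2) = -2
  L: (2) − (-1) + (0) = 3
  T: (-2) − (-2) + (1) = 1
So the dimensions are [M⁻² L³ T].

M: -2, L: 3, T: 1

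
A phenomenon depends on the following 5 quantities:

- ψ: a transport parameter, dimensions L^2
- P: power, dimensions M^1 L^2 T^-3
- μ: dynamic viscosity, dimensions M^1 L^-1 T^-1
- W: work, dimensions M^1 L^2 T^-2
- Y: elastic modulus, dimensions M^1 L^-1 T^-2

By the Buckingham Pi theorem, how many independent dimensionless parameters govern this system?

There are 5 variables and 3 base dimensions (M, L, T).
The dimension matrix has rank 3.
Independent dimensionless groups: 5 − 3 = 2.

2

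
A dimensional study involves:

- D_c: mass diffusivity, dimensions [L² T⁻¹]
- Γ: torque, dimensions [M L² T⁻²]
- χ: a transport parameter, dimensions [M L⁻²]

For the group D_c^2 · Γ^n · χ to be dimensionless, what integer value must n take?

-1

Balance the M exponent: (1)·n from Γ, plus 2·(0) + (1) = 1 from the rest, must sum to zero.
n + 1 = 0, so n = -1.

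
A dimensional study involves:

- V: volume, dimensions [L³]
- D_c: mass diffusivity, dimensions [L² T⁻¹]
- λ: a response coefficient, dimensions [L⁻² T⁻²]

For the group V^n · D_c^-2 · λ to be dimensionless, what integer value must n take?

2

Balance the L exponent: (3)·n from V, plus −2·(2) + (-2) = -6 from the rest, must sum to zero.
3n − 6 = 0, so n = 2.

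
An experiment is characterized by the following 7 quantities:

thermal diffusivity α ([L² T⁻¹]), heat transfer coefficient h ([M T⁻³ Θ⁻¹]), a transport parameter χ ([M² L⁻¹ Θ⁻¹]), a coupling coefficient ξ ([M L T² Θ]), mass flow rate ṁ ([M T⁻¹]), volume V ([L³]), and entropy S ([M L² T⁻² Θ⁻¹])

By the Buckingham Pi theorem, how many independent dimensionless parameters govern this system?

3

There are 7 variables and 4 base dimensions (M, L, T, Θ).
The dimension matrix has rank 4.
Independent dimensionless groups: 7 − 4 = 3.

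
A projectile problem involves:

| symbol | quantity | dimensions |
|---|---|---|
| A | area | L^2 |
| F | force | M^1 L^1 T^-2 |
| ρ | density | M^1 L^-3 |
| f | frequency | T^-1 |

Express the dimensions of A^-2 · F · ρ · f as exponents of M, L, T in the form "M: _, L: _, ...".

Collect each base-dimension exponent across the product:
  M: −2·(0) + (1) + (1) + (0) = 2
  L: −2·(2) + (1) + (-3) + (0) = -6
  T: −2·(0) + (-2) + (0) + (-1) = -3
So the dimensions are [M² L⁻⁶ T⁻³].

M: 2, L: -6, T: -3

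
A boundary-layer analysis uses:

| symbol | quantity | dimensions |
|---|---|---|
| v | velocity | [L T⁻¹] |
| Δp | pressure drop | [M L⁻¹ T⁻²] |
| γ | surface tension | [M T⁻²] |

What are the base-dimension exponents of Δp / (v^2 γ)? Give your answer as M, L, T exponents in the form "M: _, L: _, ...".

M: 0, L: -3, T: 2

Collect each base-dimension exponent across the product:
  M: −2·(0) + (1) − (1) = 0
  L: −2·(1) + (-1) − (0) = -3
  T: −2·(-1) + (-2) − (-2) = 2
So the dimensions are [L⁻³ T²].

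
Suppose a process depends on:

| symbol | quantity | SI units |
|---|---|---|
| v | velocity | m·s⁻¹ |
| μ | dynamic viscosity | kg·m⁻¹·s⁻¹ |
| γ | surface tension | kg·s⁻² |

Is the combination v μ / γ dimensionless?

yes

Sum the exponent of each base dimension across the product:
  M: [v]_M + [μ]_M − [γ]_M = (0) + (1) − (1) = 0
  L: [v]_L + [μ]_L − [γ]_L = (1) + (-1) − (0) = 0
  T: [v]_T + [μ]_T − [γ]_T = (-1) + (-1) − (-2) = 0
All base exponents vanish — dimensionless.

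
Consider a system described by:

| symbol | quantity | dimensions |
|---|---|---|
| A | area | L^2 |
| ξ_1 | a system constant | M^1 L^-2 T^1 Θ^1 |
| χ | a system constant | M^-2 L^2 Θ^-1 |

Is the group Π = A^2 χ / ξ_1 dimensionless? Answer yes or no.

Sum the exponent of each base dimension across the product:
  M: 2·[A]_M − [ξ_1]_M + [χ]_M = 2·(0) − (1) + (-2) = -3
  L: 2·[A]_L − [ξ_1]_L + [χ]_L = 2·(2) − (-2) + (2) = 8
  T: 2·[A]_T − [ξ_1]_T + [χ]_T = 2·(0) − (1) + (0) = -1
  Θ: 2·[A]_Θ − [ξ_1]_Θ + [χ]_Θ = 2·(0) − (1) + (-1) = -2
Net dimensions [M⁻³ L⁸ T⁻¹ Θ⁻²] ≠ [1] — not dimensionless.

no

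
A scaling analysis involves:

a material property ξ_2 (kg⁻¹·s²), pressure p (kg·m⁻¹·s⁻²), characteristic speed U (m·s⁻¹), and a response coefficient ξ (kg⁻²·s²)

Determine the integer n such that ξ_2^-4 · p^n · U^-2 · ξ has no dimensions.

Balance the M exponent: (1)·n from p, plus −4·(-1) − 2·(0) + (-2) = 2 from the rest, must sum to zero.
n + 2 = 0, so n = -2.

-2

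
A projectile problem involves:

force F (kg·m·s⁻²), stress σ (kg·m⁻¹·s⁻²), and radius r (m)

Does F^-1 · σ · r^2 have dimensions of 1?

yes

Sum the exponent of each base dimension across the product:
  M: −[F]_M + [σ]_M + 2·[r]_M = −(1) + (1) + 2·(0) = 0
  L: −[F]_L + [σ]_L + 2·[r]_L = −(1) + (-1) + 2·(1) = 0
  T: −[F]_T + [σ]_T + 2·[r]_T = −(-2) + (-2) + 2·(0) = 0
All base exponents vanish — dimensionless.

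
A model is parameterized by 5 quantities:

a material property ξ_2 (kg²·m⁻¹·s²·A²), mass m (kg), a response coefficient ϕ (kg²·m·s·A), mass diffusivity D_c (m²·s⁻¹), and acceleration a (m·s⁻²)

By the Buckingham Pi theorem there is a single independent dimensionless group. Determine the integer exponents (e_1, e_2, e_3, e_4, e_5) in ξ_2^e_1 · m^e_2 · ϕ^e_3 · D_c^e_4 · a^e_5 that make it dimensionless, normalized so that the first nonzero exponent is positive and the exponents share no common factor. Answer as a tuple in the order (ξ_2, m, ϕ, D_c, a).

M: e_1·(2) + e_2·(1) + e_3·(2) + e_4·(0) + e_5·(0) = 0
L: e_1·(-1) + e_2·(0) + e_3·(1) + e_4·(2) + e_5·(1) = 0
T: e_1·(2) + e_2·(0) + e_3·(1) + e_4·(-1) + e_5·(-2) = 0
I: e_1·(2) + e_2·(0) + e_3·(1) + e_4·(0) + e_5·(0) = 0
Solving this homogeneous linear system for the smallest-integer solution (first nonzero entry positive) gives (1, 2, -2, 2, -1).

(1, 2, -2, 2, -1)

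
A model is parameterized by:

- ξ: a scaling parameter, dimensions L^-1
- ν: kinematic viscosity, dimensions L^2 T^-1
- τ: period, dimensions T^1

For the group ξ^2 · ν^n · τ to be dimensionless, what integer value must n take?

1

Balance the L exponent: (2)·n from ν, plus 2·(-1) + (0) = -2 from the rest, must sum to zero.
2n − 2 = 0, so n = 1.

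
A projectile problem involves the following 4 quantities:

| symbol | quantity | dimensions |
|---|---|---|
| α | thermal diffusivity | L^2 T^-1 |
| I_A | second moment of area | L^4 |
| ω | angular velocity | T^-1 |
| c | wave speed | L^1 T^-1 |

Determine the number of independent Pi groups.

There are 4 variables and 2 base dimensions (L, T).
The dimension matrix has rank 2.
Independent dimensionless groups: 4 − 2 = 2.

2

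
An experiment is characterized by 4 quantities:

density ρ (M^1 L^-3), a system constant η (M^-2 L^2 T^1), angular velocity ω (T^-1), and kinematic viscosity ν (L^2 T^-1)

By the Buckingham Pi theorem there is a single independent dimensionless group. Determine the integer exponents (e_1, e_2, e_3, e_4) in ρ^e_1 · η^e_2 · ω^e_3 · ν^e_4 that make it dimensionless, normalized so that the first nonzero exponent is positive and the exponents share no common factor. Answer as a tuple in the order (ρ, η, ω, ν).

(2, 1, -1, 2)

M: e_1·(1) + e_2·(-2) + e_3·(0) + e_4·(0) = 0
L: e_1·(-3) + e_2·(2) + e_3·(0) + e_4·(2) = 0
T: e_1·(0) + e_2·(1) + e_3·(-1) + e_4·(-1) = 0
Solving this homogeneous linear system for the smallest-integer solution (first nonzero entry positive) gives (2, 1, -1, 2).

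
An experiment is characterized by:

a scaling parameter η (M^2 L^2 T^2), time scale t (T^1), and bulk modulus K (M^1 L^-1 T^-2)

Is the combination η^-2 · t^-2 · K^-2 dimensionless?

Sum the exponent of each base dimension across the product:
  M: −2·[η]_M − 2·[t]_M − 2·[K]_M = −2·(2) − 2·(0) − 2·(1) = -6
  L: −2·[η]_L − 2·[t]_L − 2·[K]_L = −2·(2) − 2·(0) − 2·(-1) = -2
  T: −2·[η]_T − 2·[t]_T − 2·[K]_T = −2·(2) − 2·(1) − 2·(-2) = -2
Net dimensions [M⁻⁶ L⁻² T⁻²] ≠ [1] — not dimensionless.

no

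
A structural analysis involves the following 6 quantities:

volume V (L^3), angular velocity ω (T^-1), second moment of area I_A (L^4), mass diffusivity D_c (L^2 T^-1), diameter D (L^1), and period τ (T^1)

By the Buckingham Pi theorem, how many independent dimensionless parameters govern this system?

There are 6 variables and 2 base dimensions (L, T).
The dimension matrix has rank 2.
Independent dimensionless groups: 6 − 2 = 4.

4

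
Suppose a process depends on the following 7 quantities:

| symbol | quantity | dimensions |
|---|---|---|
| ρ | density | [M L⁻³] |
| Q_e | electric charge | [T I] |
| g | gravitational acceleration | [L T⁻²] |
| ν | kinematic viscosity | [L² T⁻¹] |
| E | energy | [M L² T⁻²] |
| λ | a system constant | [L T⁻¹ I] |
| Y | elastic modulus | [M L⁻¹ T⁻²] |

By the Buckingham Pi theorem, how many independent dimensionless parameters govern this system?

There are 7 variables and 4 base dimensions (M, L, T, I).
The dimension matrix has rank 4.
Independent dimensionless groups: 7 − 4 = 3.

3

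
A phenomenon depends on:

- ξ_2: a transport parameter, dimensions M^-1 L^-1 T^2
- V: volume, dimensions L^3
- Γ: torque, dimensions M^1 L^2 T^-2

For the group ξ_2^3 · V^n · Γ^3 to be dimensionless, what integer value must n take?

Balance the L exponent: (3)·n from V, plus 3·(-1) + 3·(2) = 3 from the rest, must sum to zero.
3n + 3 = 0, so n = -1.

-1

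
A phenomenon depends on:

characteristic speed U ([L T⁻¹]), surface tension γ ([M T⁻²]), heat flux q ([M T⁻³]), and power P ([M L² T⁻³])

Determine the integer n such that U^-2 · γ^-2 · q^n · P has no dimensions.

1

Balance the M exponent: (1)·n from q, plus −2·(0) − 2·(1) + (1) = -1 from the rest, must sum to zero.
n − 1 = 0, so n = 1.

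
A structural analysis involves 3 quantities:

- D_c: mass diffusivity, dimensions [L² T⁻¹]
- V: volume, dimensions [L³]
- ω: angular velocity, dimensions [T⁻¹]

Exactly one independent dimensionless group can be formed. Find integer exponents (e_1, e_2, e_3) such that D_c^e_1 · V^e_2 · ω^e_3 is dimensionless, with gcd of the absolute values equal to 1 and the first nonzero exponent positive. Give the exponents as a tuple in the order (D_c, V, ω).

(3, -2, -3)

L: e_1·(2) + e_2·(3) + e_3·(0) = 0
T: e_1·(-1) + e_2·(0) + e_3·(-1) = 0
Solving this homogeneous linear system for the smallest-integer solution (first nonzero entry positive) gives (3, -2, -3).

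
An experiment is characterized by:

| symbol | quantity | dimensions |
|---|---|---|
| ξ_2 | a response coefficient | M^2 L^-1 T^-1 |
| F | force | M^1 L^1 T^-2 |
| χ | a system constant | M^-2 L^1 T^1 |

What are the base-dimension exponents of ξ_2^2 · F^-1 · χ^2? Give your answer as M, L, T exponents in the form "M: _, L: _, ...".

Collect each base-dimension exponent across the product:
  M: 2·(2) − (1) + 2·(-2) = -1
  L: 2·(-1) − (1) + 2·(1) = -1
  T: 2·(-1) − (-2) + 2·(1) = 2
So the dimensions are [M⁻¹ L⁻¹ T²].

M: -1, L: -1, T: 2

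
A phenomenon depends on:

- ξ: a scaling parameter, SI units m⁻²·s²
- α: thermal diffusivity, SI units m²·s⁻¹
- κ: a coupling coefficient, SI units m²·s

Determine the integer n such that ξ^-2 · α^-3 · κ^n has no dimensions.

Balance the L exponent: (2)·n from κ, plus −2·(-2) − 3·(2) = -2 from the rest, must sum to zero.
2n − 2 = 0, so n = 1.

1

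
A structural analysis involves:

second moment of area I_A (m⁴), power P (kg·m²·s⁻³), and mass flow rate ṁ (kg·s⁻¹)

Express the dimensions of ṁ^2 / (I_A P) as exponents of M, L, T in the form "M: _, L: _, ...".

M: 1, L: -6, T: 1

Collect each base-dimension exponent across the product:
  M: −(0) − (1) + 2·(1) = 1
  L: −(4) − (2) + 2·(0) = -6
  T: −(0) − (-3) + 2·(-1) = 1
So the dimensions are [M L⁻⁶ T].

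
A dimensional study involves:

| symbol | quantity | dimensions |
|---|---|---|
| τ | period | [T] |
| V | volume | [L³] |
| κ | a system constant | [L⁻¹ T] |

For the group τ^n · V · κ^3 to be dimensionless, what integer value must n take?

-3

Balance the T exponent: (1)·n from τ, plus (0) + 3·(1) = 3 from the rest, must sum to zero.
n + 3 = 0, so n = -3.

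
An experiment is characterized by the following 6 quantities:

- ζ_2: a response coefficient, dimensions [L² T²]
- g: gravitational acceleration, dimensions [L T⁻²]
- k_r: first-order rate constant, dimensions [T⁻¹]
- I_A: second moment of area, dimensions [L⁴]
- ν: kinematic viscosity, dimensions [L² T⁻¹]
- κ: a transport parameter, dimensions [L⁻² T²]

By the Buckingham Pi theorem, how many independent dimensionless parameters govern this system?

4

There are 6 variables and 2 base dimensions (L, T).
The dimension matrix has rank 2.
Independent dimensionless groups: 6 − 2 = 4.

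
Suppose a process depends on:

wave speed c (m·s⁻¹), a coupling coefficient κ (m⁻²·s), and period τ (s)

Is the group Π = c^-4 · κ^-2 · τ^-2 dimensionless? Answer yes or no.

Sum the exponent of each base dimension across the product:
  L: −4·[c]_L − 2·[κ]_L − 2·[τ]_L = −4·(1) − 2·(-2) − 2·(0) = 0
  T: −4·[c]_T − 2·[κ]_T − 2·[τ]_T = −4·(-1) − 2·(1) − 2·(1) = 0
All base exponents vanish — dimensionless.

yes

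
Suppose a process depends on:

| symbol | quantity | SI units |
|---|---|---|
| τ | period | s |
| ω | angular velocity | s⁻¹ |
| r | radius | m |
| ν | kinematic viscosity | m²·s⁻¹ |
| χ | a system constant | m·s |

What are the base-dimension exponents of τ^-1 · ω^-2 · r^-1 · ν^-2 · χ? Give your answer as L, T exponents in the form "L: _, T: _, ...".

Collect each base-dimension exponent across the product:
  L: −(0) − 2·(0) − (1) − 2·(2) + (1) = -4
  T: −(1) − 2·(-1) − (0) − 2·(-1) + (1) = 4
So the dimensions are [L⁻⁴ T⁴].

L: -4, T: 4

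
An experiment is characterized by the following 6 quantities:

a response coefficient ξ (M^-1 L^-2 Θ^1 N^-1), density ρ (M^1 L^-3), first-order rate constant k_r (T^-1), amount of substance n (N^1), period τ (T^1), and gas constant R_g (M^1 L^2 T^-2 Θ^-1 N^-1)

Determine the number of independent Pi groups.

2

There are 6 variables and 5 base dimensions (M, L, T, Θ, N).
The dimension matrix has rank 4 (less than 5: the dimension vectors are linearly dependent).
Independent dimensionless groups: 6 − 4 = 2.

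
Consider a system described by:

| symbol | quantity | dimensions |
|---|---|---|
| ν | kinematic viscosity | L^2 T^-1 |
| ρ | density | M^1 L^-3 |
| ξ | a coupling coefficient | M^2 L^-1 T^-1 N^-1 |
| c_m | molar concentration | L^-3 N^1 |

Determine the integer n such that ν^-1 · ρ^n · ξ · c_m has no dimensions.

-2

Balance the M exponent: (1)·n from ρ, plus −(0) + (2) + (0) = 2 from the rest, must sum to zero.
n + 2 = 0, so n = -2.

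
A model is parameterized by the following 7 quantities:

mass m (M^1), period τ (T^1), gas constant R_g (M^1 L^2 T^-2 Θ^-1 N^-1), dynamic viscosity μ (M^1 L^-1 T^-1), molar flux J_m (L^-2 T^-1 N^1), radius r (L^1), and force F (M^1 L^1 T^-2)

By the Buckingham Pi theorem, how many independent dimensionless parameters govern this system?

There are 7 variables and 5 base dimensions (M, L, T, Θ, N).
The dimension matrix has rank 5.
Independent dimensionless groups: 7 − 5 = 2.

2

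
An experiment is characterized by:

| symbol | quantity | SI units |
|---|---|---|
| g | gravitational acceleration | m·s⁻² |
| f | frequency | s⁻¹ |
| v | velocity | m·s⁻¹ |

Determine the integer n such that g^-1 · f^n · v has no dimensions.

Balance the T exponent: (-1)·n from f, plus −(-2) + (-1) = 1 from the rest, must sum to zero.
−n + 1 = 0, so n = 1.

1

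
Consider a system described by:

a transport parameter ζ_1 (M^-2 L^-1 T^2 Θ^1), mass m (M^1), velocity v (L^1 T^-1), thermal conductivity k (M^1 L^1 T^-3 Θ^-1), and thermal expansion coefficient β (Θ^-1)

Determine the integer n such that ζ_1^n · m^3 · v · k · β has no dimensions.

Balance the M exponent: (-2)·n from ζ_1, plus 3·(1) + (0) + (1) + (0) = 4 from the rest, must sum to zero.
-2n + 4 = 0, so n = 2.

2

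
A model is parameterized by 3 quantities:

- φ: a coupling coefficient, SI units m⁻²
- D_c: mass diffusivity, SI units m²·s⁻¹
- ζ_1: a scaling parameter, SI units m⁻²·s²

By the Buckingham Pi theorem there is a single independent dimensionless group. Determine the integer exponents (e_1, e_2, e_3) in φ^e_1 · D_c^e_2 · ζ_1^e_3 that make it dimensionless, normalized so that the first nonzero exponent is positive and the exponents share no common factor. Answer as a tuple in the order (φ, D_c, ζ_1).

(1, 2, 1)

L: e_1·(-2) + e_2·(2) + e_3·(-2) = 0
T: e_1·(0) + e_2·(-1) + e_3·(2) = 0
Solving this homogeneous linear system for the smallest-integer solution (first nonzero entry positive) gives (1, 2, 1).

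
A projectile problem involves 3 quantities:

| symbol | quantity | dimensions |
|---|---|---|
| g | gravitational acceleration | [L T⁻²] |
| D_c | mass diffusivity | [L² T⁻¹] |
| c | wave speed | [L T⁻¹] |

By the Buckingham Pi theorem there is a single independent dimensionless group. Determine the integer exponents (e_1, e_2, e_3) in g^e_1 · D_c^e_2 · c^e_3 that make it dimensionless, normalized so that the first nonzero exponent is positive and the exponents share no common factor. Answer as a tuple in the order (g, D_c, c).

(1, 1, -3)

L: e_1·(1) + e_2·(2) + e_3·(1) = 0
T: e_1·(-2) + e_2·(-1) + e_3·(-1) = 0
Solving this homogeneous linear system for the smallest-integer solution (first nonzero entry positive) gives (1, 1, -3).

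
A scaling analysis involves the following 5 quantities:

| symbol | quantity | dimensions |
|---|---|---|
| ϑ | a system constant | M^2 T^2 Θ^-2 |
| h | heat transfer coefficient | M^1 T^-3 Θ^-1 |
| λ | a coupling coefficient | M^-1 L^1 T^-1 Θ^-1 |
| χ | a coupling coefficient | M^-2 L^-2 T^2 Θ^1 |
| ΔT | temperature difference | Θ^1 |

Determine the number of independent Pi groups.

1

There are 5 variables and 4 base dimensions (M, L, T, Θ).
The dimension matrix has rank 4.
Independent dimensionless groups: 5 − 4 = 1.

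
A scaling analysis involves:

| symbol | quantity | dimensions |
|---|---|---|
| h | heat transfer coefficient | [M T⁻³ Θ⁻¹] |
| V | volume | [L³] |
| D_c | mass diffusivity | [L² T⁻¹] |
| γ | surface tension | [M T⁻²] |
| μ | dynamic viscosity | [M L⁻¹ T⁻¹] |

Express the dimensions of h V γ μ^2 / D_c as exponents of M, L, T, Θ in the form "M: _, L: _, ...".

Collect each base-dimension exponent across the product:
  M: (1) + (0) − (0) + (1) + 2·(1) = 4
  L: (0) + (3) − (2) + (0) + 2·(-1) = -1
  T: (-3) + (0) − (-1) + (-2) + 2·(-1) = -6
  Θ: (-1) + (0) − (0) + (0) + 2·(0) = -1
So the dimensions are [M⁴ L⁻¹ T⁻⁶ Θ⁻¹].

M: 4, L: -1, T: -6, Θ: -1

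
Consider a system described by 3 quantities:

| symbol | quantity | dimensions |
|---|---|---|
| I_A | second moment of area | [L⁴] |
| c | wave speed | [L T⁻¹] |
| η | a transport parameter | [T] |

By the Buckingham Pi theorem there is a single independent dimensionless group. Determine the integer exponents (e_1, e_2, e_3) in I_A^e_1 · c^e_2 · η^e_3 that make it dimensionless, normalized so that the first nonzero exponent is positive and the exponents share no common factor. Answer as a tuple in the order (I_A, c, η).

L: e_1·(4) + e_2·(1) + e_3·(0) = 0
T: e_1·(0) + e_2·(-1) + e_3·(1) = 0
Solving this homogeneous linear system for the smallest-integer solution (first nonzero entry positive) gives (1, -4, -4).

(1, -4, -4)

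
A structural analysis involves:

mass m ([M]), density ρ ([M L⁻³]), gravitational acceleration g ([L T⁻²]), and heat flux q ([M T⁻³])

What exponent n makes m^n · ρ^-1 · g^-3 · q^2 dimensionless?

Balance the M exponent: (1)·n from m, plus −(1) − 3·(0) + 2·(1) = 1 from the rest, must sum to zero.
n + 1 = 0, so n = -1.

-1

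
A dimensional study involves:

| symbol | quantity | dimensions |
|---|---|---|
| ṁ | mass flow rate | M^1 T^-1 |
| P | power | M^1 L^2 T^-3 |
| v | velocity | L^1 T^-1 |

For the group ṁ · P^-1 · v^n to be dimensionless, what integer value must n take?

2

Balance the L exponent: (1)·n from v, plus (0) − (2) = -2 from the rest, must sum to zero.
n − 2 = 0, so n = 2.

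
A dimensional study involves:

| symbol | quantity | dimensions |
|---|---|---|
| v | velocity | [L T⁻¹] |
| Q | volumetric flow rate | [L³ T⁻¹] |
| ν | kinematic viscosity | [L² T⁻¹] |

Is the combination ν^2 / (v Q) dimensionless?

yes

Sum the exponent of each base dimension across the product:
  M: −[v]_M − [Q]_M + 2·[ν]_M = −(0) − (0) + 2·(0) = 0
  L: −[v]_L − [Q]_L + 2·[ν]_L = −(1) − (3) + 2·(2) = 0
  T: −[v]_T − [Q]_T + 2·[ν]_T = −(-1) − (-1) + 2·(-1) = 0
All base exponents vanish — dimensionless.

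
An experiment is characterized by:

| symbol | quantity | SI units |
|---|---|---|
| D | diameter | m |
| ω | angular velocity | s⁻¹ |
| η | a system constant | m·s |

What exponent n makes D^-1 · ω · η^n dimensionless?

1

Balance the L exponent: (1)·n from η, plus −(1) + (0) = -1 from the rest, must sum to zero.
n − 1 = 0, so n = 1.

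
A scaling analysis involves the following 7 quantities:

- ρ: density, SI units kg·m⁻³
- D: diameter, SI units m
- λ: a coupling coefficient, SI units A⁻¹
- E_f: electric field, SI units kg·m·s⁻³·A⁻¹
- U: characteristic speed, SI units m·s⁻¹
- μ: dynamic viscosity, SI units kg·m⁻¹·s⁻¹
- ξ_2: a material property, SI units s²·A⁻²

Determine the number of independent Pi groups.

There are 7 variables and 4 base dimensions (M, L, T, I).
The dimension matrix has rank 4.
Independent dimensionless groups: 7 − 4 = 3.

3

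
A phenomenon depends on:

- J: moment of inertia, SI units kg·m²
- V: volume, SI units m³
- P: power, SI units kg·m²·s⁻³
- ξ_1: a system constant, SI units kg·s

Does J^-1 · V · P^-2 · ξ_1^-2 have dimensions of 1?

no

Sum the exponent of each base dimension across the product:
  M: −[J]_M + [V]_M − 2·[P]_M − 2·[ξ_1]_M = −(1) + (0) − 2·(1) − 2·(1) = -5
  L: −[J]_L + [V]_L − 2·[P]_L − 2·[ξ_1]_L = −(2) + (3) − 2·(2) − 2·(0) = -3
  T: −[J]_T + [V]_T − 2·[P]_T − 2·[ξ_1]_T = −(0) + (0) − 2·(-3) − 2·(1) = 4
Net dimensions [M⁻⁵ L⁻³ T⁴] ≠ [1] — not dimensionless.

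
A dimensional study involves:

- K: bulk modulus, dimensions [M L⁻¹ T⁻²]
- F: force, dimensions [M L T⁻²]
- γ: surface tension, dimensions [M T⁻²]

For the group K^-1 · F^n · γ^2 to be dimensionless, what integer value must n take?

Balance the M exponent: (1)·n from F, plus −(1) + 2·(1) = 1 from the rest, must sum to zero.
n + 1 = 0, so n = -1.

-1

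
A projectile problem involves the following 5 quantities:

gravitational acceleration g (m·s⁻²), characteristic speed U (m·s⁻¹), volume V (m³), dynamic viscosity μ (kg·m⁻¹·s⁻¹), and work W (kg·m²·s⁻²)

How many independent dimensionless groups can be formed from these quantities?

2

There are 5 variables and 3 base dimensions (M, L, T).
The dimension matrix has rank 3.
Independent dimensionless groups: 5 − 3 = 2.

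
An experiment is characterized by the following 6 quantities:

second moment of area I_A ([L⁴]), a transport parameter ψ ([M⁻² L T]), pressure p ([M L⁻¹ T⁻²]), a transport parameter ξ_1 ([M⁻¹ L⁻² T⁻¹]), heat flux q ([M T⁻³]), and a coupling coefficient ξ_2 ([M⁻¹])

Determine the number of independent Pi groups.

There are 6 variables and 3 base dimensions (M, L, T).
The dimension matrix has rank 3.
Independent dimensionless groups: 6 − 3 = 3.

3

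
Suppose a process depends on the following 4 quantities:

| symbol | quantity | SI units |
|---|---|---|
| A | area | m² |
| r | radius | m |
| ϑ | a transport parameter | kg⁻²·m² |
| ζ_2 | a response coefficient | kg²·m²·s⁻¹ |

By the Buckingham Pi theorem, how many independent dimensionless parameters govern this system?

There are 4 variables and 3 base dimensions (M, L, T).
The dimension matrix has rank 3.
Independent dimensionless groups: 4 − 3 = 1.

1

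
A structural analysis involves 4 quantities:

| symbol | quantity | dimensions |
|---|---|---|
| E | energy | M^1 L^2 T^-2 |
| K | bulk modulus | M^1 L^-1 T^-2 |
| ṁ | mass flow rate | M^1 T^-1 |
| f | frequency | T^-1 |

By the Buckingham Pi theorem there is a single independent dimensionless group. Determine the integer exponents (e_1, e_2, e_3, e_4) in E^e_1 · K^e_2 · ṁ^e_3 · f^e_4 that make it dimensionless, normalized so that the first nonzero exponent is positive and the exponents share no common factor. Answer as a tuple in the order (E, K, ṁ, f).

(1, 2, -3, -3)

M: e_1·(1) + e_2·(1) + e_3·(1) + e_4·(0) = 0
L: e_1·(2) + e_2·(-1) + e_3·(0) + e_4·(0) = 0
T: e_1·(-2) + e_2·(-2) + e_3·(-1) + e_4·(-1) = 0
Solving this homogeneous linear system for the smallest-integer solution (first nonzero entry positive) gives (1, 2, -3, -3).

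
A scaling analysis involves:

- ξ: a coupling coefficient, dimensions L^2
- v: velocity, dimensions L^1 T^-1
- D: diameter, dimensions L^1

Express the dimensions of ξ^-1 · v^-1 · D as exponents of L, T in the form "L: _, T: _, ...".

Collect each base-dimension exponent across the product:
  L: −(2) − (1) + (1) = -2
  T: −(0) − (-1) + (0) = 1
So the dimensions are [L⁻² T].

L: -2, T: 1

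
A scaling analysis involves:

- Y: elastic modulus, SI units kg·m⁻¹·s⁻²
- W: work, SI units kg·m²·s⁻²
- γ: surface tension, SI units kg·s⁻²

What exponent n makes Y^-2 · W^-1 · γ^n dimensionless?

Balance the M exponent: (1)·n from γ, plus −2·(1) − (1) = -3 from the rest, must sum to zero.
n − 3 = 0, so n = 3.

3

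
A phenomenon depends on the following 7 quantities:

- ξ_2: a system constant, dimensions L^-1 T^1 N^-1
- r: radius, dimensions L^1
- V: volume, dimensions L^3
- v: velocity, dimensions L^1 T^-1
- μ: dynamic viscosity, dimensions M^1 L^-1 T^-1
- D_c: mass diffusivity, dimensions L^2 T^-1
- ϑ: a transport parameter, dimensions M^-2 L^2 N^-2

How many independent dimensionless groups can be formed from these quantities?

3

There are 7 variables and 4 base dimensions (M, L, T, N).
The dimension matrix has rank 4.
Independent dimensionless groups: 7 − 4 = 3.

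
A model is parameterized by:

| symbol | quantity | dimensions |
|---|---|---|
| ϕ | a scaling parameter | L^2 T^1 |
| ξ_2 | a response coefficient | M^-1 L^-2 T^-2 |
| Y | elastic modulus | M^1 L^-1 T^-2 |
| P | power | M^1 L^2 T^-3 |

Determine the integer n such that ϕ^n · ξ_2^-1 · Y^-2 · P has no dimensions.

-3

Balance the L exponent: (2)·n from ϕ, plus −(-2) − 2·(-1) + (2) = 6 from the rest, must sum to zero.
2n + 6 = 0, so n = -3.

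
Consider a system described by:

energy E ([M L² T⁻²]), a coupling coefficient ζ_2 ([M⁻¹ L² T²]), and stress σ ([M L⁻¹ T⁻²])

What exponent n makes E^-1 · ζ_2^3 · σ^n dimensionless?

4

Balance the M exponent: (1)·n from σ, plus −(1) + 3·(-1) = -4 from the rest, must sum to zero.
n − 4 = 0, so n = 4.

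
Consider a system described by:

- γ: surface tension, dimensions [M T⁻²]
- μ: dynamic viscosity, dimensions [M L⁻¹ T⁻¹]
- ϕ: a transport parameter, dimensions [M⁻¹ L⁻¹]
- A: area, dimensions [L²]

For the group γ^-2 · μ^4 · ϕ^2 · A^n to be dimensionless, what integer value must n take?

3

Balance the L exponent: (2)·n from A, plus −2·(0) + 4·(-1) + 2·(-1) = -6 from the rest, must sum to zero.
2n − 6 = 0, so n = 3.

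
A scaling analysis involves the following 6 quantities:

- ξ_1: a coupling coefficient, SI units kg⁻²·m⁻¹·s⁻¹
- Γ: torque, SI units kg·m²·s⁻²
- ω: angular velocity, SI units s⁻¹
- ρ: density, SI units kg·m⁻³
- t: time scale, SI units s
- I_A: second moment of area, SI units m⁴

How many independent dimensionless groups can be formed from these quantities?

3

There are 6 variables and 3 base dimensions (M, L, T).
The dimension matrix has rank 3.
Independent dimensionless groups: 6 − 3 = 3.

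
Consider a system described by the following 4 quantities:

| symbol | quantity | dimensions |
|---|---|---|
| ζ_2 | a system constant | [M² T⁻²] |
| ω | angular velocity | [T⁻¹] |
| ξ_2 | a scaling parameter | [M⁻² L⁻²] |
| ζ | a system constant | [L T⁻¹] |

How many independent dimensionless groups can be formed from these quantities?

There are 4 variables and 3 base dimensions (M, L, T).
The dimension matrix has rank 3.
Independent dimensionless groups: 4 − 3 = 1.

1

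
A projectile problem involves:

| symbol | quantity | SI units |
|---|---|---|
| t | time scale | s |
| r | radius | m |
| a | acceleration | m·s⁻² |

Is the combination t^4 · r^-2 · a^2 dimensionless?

Sum the exponent of each base dimension across the product:
  M: 4·[t]_M − 2·[r]_M + 2·[a]_M = 4·(0) − 2·(0) + 2·(0) = 0
  L: 4·[t]_L − 2·[r]_L + 2·[a]_L = 4·(0) − 2·(1) + 2·(1) = 0
  T: 4·[t]_T − 2·[r]_T + 2·[a]_T = 4·(1) − 2·(0) + 2·(-2) = 0
  Θ: 4·[t]_Θ − 2·[r]_Θ + 2·[a]_Θ = 4·(0) − 2·(0) + 2·(0) = 0
All base exponents vanish — dimensionless.

yes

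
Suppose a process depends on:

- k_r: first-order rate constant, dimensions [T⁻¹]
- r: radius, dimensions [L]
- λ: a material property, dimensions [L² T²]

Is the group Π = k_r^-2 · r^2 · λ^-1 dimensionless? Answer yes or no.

Sum the exponent of each base dimension across the product:
  L: −2·[k_r]_L + 2·[r]_L − [λ]_L = −2·(0) + 2·(1) − (2) = 0
  T: −2·[k_r]_T + 2·[r]_T − [λ]_T = −2·(-1) + 2·(0) − (2) = 0
All base exponents vanish — dimensionless.

yes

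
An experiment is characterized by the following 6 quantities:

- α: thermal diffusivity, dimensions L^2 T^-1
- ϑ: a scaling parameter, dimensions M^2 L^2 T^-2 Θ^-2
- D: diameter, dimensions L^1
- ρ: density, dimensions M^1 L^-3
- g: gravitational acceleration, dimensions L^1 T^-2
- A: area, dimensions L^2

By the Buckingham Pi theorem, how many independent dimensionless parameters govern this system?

There are 6 variables and 4 base dimensions (M, L, T, Θ).
The dimension matrix has rank 4.
Independent dimensionless groups: 6 − 4 = 2.

2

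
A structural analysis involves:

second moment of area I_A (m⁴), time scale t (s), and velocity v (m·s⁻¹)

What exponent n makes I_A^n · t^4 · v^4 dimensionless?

-1

Balance the L exponent: (4)·n from I_A, plus 4·(0) + 4·(1) = 4 from the rest, must sum to zero.
4n + 4 = 0, so n = -1.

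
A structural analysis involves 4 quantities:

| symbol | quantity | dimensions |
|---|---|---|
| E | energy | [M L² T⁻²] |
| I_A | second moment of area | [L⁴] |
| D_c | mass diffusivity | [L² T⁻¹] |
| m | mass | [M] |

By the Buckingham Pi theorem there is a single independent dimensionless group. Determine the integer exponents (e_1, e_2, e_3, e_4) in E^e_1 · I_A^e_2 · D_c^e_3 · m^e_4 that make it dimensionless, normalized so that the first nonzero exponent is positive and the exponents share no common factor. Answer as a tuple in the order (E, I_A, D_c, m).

M: e_1·(1) + e_2·(0) + e_3·(0) + e_4·(1) = 0
L: e_1·(2) + e_2·(4) + e_3·(2) + e_4·(0) = 0
T: e_1·(-2) + e_2·(0) + e_3·(-1) + e_4·(0) = 0
Solving this homogeneous linear system for the smallest-integer solution (first nonzero entry positive) gives (2, 1, -4, -2).

(2, 1, -4, -2)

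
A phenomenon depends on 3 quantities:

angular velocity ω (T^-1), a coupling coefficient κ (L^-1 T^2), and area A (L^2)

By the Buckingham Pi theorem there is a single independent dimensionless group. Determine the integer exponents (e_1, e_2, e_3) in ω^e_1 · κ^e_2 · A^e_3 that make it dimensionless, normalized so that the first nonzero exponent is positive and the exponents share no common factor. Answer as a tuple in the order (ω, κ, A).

L: e_1·(0) + e_2·(-1) + e_3·(2) = 0
T: e_1·(-1) + e_2·(2) + e_3·(0) = 0
Solving this homogeneous linear system for the smallest-integer solution (first nonzero entry positive) gives (4, 2, 1).

(4, 2, 1)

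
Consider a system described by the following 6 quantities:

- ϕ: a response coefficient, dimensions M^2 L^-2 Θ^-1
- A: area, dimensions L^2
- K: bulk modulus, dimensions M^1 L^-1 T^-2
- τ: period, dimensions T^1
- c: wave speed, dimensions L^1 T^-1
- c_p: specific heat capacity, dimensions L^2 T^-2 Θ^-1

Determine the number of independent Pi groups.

2

There are 6 variables and 4 base dimensions (M, L, T, Θ).
The dimension matrix has rank 4.
Independent dimensionless groups: 6 − 4 = 2.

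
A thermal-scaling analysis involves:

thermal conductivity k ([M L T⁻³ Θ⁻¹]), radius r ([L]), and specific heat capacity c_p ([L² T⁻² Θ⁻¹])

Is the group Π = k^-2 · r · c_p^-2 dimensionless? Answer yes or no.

Sum the exponent of each base dimension across the product:
  M: −2·[k]_M + [r]_M − 2·[c_p]_M = −2·(1) + (0) − 2·(0) = -2
  L: −2·[k]_L + [r]_L − 2·[c_p]_L = −2·(1) + (1) − 2·(2) = -5
  T: −2·[k]_T + [r]_T − 2·[c_p]_T = −2·(-3) + (0) − 2·(-2) = 10
  Θ: −2·[k]_Θ + [r]_Θ − 2·[c_p]_Θ = −2·(-1) + (0) − 2·(-1) = 4
Net dimensions [M⁻² L⁻⁵ T¹⁰ Θ⁴] ≠ [1] — not dimensionless.

no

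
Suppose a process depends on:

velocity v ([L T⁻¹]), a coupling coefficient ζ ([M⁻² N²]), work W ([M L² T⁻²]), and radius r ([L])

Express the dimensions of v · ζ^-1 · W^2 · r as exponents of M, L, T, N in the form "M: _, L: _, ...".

Collect each base-dimension exponent across the product:
  M: (0) − (-2) + 2·(1) + (0) = 4
  L: (1) − (0) + 2·(2) + (1) = 6
  T: (-1) − (0) + 2·(-2) + (0) = -5
  N: (0) − (2) + 2·(0) + (0) = -2
So the dimensions are [M⁴ L⁶ T⁻⁵ N⁻²].

M: 4, L: 6, T: -5, N: -2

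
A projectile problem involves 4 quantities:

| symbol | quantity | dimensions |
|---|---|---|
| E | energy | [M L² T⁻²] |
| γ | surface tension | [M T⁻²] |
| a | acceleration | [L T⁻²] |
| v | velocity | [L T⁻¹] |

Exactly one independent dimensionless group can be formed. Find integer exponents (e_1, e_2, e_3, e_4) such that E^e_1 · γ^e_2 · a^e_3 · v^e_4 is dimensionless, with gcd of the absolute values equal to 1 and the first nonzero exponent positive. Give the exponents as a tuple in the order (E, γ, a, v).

M: e_1·(1) + e_2·(1) + e_3·(0) + e_4·(0) = 0
L: e_1·(2) + e_2·(0) + e_3·(1) + e_4·(1) = 0
T: e_1·(-2) + e_2·(-2) + e_3·(-2) + e_4·(-1) = 0
Solving this homogeneous linear system for the smallest-integer solution (first nonzero entry positive) gives (1, -1, 2, -4).

(1, -1, 2, -4)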